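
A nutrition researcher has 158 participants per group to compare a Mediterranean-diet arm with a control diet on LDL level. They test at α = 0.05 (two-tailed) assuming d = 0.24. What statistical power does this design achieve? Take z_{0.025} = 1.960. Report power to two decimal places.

power ≈ 0.57

For two equal groups, power = Φ(d·√(n/2) − z_{α/2}).
d·√(n/2) = 0.24 × √(158/2) = 0.24 × 8.888 = 2.133.
z_β = 2.133 − 1.960 = 0.173.
Power = Φ(0.173) = 0.569.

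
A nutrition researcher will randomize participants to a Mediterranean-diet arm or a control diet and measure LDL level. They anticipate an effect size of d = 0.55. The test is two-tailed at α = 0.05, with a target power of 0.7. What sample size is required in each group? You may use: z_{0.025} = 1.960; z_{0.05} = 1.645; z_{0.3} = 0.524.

n = 41 per group

For two independent groups with equal n: n = 2·((z_{α/2} + z_β) / d)².
z_{α/2} + z_β = 1.960 + 0.524 = 2.484.
n = 2 × (2.484 / 0.55)² = 2 × 4.516² = 2 × 20.40 = 40.8.
Round up to the next whole participant.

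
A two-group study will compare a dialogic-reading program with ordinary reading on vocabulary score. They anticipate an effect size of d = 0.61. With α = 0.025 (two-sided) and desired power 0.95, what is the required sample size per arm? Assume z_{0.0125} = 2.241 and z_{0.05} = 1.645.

For two independent groups with equal n: n = 2·((z_{α/2} + z_β) / d)².
z_{α/2} + z_β = 2.241 + 1.645 = 3.886.
n = 2 × (3.886 / 0.61)² = 2 × 6.370² = 2 × 40.58 = 81.2.
Round up to the next whole participant.

n = 82 per group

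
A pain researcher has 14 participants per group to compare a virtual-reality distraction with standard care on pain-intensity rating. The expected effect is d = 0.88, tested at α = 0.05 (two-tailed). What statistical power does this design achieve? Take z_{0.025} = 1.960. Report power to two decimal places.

For two equal groups, power = Φ(d·√(n/2) − z_{α/2}).
d·√(n/2) = 0.88 × √(14/2) = 0.88 × 2.646 = 2.328.
z_β = 2.328 − 1.960 = 0.368.
Power = Φ(0.368) = 0.644.

power ≈ 0.64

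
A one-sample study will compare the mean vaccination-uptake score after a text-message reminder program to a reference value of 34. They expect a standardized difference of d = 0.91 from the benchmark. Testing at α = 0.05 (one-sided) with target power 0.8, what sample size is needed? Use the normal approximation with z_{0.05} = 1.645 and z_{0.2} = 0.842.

For a one-sample test: n = ((z_{α} + z_β) / d)².
z_{α} + z_β = 1.645 + 0.842 = 2.487.
n = (2.487 / 0.91)² = 2.733² = 7.47.
Round up.

n = 8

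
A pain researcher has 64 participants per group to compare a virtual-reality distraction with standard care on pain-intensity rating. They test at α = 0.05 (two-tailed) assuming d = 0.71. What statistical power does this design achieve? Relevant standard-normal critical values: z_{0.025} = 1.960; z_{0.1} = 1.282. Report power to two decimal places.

power ≈ 0.98

For two equal groups, power = Φ(d·√(n/2) − z_{α/2}).
d·√(n/2) = 0.71 × √(64/2) = 0.71 × 5.657 = 4.016.
z_β = 4.016 − 1.960 = 2.056.
Power = Φ(2.056) = 0.980.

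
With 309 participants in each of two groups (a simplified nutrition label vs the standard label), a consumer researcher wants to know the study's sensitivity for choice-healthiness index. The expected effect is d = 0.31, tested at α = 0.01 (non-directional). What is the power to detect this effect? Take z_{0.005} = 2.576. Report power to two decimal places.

For two equal groups, power = Φ(d·√(n/2) − z_{α/2}).
d·√(n/2) = 0.31 × √(309/2) = 0.31 × 12.430 = 3.853.
z_β = 3.853 − 2.576 = 1.277.
Power = Φ(1.277) = 0.899.

power ≈ 0.90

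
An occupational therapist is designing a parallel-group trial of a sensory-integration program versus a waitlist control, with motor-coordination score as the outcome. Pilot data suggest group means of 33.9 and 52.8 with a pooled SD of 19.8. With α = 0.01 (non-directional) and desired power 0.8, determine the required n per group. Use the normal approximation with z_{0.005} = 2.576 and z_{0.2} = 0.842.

n = 26 per group

Cohen's d = |M₁ − M₂| / SD_pooled = |33.9 − 52.8| / 19.8 = 18.9 / 19.8 = 0.955.
For two independent groups with equal n: n = 2·((z_{α/2} + z_β) / d)².
z_{α/2} + z_β = 2.576 + 0.842 = 3.418.
n = 2 × (3.418 / 0.955)² = 2 × 3.579² = 2 × 12.81 = 25.6.
Round up to the next whole participant.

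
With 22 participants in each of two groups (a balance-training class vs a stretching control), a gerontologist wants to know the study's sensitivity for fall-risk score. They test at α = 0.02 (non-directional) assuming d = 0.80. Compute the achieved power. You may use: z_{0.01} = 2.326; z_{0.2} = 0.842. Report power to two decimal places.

For two equal groups, power = Φ(d·√(n/2) − z_{α/2}).
d·√(n/2) = 0.80 × √(22/2) = 0.80 × 3.317 = 2.653.
z_β = 2.653 − 2.326 = 0.327.
Power = Φ(0.327) = 0.628.

power ≈ 0.63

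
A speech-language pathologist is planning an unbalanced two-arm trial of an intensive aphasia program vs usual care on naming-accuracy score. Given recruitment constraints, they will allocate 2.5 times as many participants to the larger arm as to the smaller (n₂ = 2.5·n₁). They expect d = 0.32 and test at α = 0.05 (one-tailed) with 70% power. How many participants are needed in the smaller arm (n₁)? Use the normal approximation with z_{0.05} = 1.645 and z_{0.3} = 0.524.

With allocation ratio k = n₂/n₁ = 2.5, Var(x̄₁−x̄₂) = σ²(1/n₁ + 1/(k·n₁)) = σ²·(k+1)/(k·n₁).
So n₁ = (1 + 1/k)·((z_{α} + z_β)/d)² = 1.400 × (2.169/0.32)².
n₁ = 1.400 × 45.94 = 64.3.
Round up: n₁ = 65, giving n₂ = ⌈2.5 × 65⌉ = ⌈162.5⌉ = 163.

n₁ = 65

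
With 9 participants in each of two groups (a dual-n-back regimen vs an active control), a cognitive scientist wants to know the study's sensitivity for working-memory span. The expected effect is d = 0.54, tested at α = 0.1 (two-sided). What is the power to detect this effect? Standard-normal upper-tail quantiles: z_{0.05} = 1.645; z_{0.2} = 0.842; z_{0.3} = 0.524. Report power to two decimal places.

power ≈ 0.31

For two equal groups, power = Φ(d·√(n/2) − z_{α/2}).
d·√(n/2) = 0.54 × √(9/2) = 0.54 × 2.121 = 1.146.
z_β = 1.146 − 1.645 = -0.499.
Power = Φ(-0.499) = 0.309.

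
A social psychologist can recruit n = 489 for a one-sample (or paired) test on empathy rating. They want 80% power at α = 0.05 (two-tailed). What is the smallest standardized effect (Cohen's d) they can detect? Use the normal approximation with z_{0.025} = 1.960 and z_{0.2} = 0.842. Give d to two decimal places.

d_min ≈ 0.13

For a single sample (or paired design) of n = 489: d_min = (z_{α/2} + z_β)/√n.
z-sum = 1.960 + 0.842 = 2.802.
d_min = 2.802 / √489 = 2.802 / 22.113 = 0.127.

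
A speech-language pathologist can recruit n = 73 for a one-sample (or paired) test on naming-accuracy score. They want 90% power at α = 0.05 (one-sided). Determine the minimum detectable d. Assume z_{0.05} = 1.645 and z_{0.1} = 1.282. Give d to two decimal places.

For a single sample (or paired design) of n = 73: d_min = (z_{α} + z_β)/√n.
z-sum = 1.645 + 1.282 = 2.927.
d_min = 2.927 / √73 = 2.927 / 8.544 = 0.343.

d_min ≈ 0.34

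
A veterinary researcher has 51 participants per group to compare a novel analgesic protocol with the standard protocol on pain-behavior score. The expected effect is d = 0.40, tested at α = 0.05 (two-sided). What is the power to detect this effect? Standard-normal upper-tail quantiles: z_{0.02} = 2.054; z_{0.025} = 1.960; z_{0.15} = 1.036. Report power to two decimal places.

For two equal groups, power = Φ(d·√(n/2) − z_{α/2}).
d·√(n/2) = 0.40 × √(51/2) = 0.40 × 5.050 = 2.020.
z_β = 2.020 − 1.960 = 0.060.
Power = Φ(0.060) = 0.524.

power ≈ 0.52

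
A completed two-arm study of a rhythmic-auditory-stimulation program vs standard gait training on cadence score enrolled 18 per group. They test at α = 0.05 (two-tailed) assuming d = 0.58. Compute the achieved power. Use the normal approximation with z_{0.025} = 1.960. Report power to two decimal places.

For two equal groups, power = Φ(d·√(n/2) − z_{α/2}).
d·√(n/2) = 0.58 × √(18/2) = 0.58 × 3.000 = 1.740.
z_β = 1.740 − 1.960 = -0.220.
Power = Φ(-0.220) = 0.413.

power ≈ 0.41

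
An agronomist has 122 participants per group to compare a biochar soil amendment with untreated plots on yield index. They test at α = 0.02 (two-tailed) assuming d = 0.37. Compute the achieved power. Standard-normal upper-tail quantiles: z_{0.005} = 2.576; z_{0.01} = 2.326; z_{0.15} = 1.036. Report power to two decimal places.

power ≈ 0.71

For two equal groups, power = Φ(d·√(n/2) − z_{α/2}).
d·√(n/2) = 0.37 × √(122/2) = 0.37 × 7.810 = 2.890.
z_β = 2.890 − 2.326 = 0.564.
Power = Φ(0.564) = 0.714.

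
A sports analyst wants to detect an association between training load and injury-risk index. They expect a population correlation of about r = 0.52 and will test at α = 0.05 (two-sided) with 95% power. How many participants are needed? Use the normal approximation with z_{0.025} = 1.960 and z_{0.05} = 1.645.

n = 43

Fisher's z: C = ½·ln((1+r)/(1−r)) = ½·ln(3.1667) = 0.5763.
n = ((z_{α/2} + z_β)/C)² + 3.
(1.960 + 1.645) / 0.5763 = 3.605 / 0.5763 = 6.255.
n = 6.255² + 3 = 39.13 + 3 = 42.1.
Round up.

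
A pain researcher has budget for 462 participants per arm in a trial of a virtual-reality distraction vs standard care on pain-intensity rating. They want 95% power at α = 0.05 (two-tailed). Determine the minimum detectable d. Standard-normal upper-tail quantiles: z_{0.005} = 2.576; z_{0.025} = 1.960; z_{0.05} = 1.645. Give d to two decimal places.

For two independent groups of n = 462 each: d_min = (z_{α/2} + z_β)·√(2/n).
z-sum = 1.960 + 1.645 = 3.605.
d_min = 3.605 × √(2/462) = 3.605 × 0.0658 = 0.237.

d_min ≈ 0.24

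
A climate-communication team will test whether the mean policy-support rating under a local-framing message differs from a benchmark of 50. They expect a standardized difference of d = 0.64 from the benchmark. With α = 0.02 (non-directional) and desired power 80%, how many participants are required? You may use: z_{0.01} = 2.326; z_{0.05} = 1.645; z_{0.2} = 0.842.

n = 25

For a one-sample test: n = ((z_{α/2} + z_β) / d)².
z_{α/2} + z_β = 2.326 + 0.842 = 3.168.
n = (3.168 / 0.64)² = 4.950² = 24.50.
Round up.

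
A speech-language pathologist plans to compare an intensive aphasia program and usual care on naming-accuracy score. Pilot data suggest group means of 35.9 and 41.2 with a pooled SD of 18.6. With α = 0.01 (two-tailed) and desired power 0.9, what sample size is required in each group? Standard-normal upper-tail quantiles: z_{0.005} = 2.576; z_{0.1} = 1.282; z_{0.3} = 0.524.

n = 367 per group

Cohen's d = |M₁ − M₂| / SD_pooled = |35.9 − 41.2| / 18.6 = 5.3 / 18.6 = 0.285.
For two independent groups with equal n: n = 2·((z_{α/2} + z_β) / d)².
z_{α/2} + z_β = 2.576 + 1.282 = 3.858.
n = 2 × (3.858 / 0.285)² = 2 × 13.537² = 2 × 183.25 = 366.5.
Round up to the next whole participant.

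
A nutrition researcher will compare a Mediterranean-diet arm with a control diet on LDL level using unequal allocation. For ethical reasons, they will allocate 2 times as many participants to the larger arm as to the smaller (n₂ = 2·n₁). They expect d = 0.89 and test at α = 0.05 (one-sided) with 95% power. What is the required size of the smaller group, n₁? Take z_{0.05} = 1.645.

With allocation ratio k = n₂/n₁ = 2, Var(x̄₁−x̄₂) = σ²(1/n₁ + 1/(k·n₁)) = σ²·(k+1)/(k·n₁).
So n₁ = (1 + 1/k)·((z_{α} + z_β)/d)² = 1.500 × (3.290/0.89)².
n₁ = 1.500 × 13.67 = 20.5.
Round up: n₁ = 21, giving n₂ = 2 × 21 = 42.

n₁ = 21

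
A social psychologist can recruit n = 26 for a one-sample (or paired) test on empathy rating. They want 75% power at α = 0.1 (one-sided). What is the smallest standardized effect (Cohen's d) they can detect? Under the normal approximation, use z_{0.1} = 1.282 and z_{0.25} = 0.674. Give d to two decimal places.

For a single sample (or paired design) of n = 26: d_min = (z_{α} + z_β)/√n.
z-sum = 1.282 + 0.674 = 1.956.
d_min = 1.956 / √26 = 1.956 / 5.099 = 0.384.

d_min ≈ 0.38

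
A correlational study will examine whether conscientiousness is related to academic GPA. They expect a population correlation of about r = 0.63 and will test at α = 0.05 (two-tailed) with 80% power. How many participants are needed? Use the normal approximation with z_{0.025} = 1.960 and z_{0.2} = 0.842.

n = 18

Fisher's z: C = ½·ln((1+r)/(1−r)) = ½·ln(4.4054) = 0.7414.
n = ((z_{α/2} + z_β)/C)² + 3.
(1.960 + 0.842) / 0.7414 = 2.802 / 0.7414 = 3.779.
n = 3.779² + 3 = 14.28 + 3 = 17.3.
Round up.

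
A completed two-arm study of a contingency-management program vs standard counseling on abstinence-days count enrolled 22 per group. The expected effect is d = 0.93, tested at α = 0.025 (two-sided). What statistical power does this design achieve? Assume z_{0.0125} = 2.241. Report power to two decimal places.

power ≈ 0.80

For two equal groups, power = Φ(d·√(n/2) − z_{α/2}).
d·√(n/2) = 0.93 × √(22/2) = 0.93 × 3.317 = 3.084.
z_β = 3.084 − 2.241 = 0.843.
Power = Φ(0.843) = 0.801.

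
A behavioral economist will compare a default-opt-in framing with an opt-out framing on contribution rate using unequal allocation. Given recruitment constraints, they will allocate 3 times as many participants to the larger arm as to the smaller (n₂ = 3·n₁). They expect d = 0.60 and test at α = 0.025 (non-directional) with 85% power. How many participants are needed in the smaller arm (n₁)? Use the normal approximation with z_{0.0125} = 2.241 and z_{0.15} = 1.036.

n₁ = 40

With allocation ratio k = n₂/n₁ = 3, Var(x̄₁−x̄₂) = σ²(1/n₁ + 1/(k·n₁)) = σ²·(k+1)/(k·n₁).
So n₁ = (1 + 1/k)·((z_{α/2} + z_β)/d)² = 1.333 × (3.277/0.60)².
n₁ = 1.333 × 29.83 = 39.8.
Round up: n₁ = 40, giving n₂ = 3 × 40 = 120.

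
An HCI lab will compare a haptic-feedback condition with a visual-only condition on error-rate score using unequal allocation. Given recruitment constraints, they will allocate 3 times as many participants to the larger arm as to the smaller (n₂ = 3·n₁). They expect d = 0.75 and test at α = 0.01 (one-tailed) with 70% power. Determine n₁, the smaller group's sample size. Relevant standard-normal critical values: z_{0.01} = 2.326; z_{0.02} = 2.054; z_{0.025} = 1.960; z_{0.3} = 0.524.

With allocation ratio k = n₂/n₁ = 3, Var(x̄₁−x̄₂) = σ²(1/n₁ + 1/(k·n₁)) = σ²·(k+1)/(k·n₁).
So n₁ = (1 + 1/k)·((z_{α} + z_β)/d)² = 1.333 × (2.850/0.75)².
n₁ = 1.333 × 14.44 = 19.3.
Round up: n₁ = 20, giving n₂ = 3 × 20 = 60.

n₁ = 20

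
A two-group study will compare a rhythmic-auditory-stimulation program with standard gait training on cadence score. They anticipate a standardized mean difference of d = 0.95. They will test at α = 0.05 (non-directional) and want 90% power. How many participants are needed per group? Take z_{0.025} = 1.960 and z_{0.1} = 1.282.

For two independent groups with equal n: n = 2·((z_{α/2} + z_β) / d)².
z_{α/2} + z_β = 1.960 + 1.282 = 3.242.
n = 2 × (3.242 / 0.95)² = 2 × 3.413² = 2 × 11.65 = 23.3.
Round up to the next whole participant.

n = 24 per group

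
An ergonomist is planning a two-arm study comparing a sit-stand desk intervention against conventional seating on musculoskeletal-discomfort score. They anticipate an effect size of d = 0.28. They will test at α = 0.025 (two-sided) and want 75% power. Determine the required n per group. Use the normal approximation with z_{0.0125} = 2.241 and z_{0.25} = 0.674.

n = 217 per group

For two independent groups with equal n: n = 2·((z_{α/2} + z_β) / d)².
z_{α/2} + z_β = 2.241 + 0.674 = 2.915.
n = 2 × (2.915 / 0.28)² = 2 × 10.411² = 2 × 108.38 = 216.8.
Round up to the next whole participant.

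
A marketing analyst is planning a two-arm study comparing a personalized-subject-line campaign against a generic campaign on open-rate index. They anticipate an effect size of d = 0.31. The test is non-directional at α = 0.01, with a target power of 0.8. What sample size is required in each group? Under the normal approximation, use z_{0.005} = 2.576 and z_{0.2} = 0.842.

n = 244 per group

For two independent groups with equal n: n = 2·((z_{α/2} + z_β) / d)².
z_{α/2} + z_β = 2.576 + 0.842 = 3.418.
n = 2 × (3.418 / 0.31)² = 2 × 11.026² = 2 × 121.57 = 243.1.
Round up to the next whole participant.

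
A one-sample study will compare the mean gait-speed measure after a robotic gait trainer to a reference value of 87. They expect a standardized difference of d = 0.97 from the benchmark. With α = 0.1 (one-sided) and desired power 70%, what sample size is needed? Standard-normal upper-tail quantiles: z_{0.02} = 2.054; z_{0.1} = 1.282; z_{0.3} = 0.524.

For a one-sample test: n = ((z_{α} + z_β) / d)².
z_{α} + z_β = 1.282 + 0.524 = 1.806.
n = (1.806 / 0.97)² = 1.862² = 3.47.
Round up.

n = 4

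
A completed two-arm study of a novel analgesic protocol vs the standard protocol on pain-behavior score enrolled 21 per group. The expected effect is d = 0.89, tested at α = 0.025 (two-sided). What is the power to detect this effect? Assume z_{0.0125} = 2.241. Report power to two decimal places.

For two equal groups, power = Φ(d·√(n/2) − z_{α/2}).
d·√(n/2) = 0.89 × √(21/2) = 0.89 × 3.240 = 2.884.
z_β = 2.884 − 2.241 = 0.643.
Power = Φ(0.643) = 0.740.

power ≈ 0.74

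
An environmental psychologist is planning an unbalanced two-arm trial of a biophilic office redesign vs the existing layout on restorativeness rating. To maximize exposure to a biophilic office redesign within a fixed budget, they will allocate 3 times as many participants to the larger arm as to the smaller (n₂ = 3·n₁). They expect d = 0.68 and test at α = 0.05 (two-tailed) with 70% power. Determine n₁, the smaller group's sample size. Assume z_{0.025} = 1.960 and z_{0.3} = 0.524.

n₁ = 18

With allocation ratio k = n₂/n₁ = 3, Var(x̄₁−x̄₂) = σ²(1/n₁ + 1/(k·n₁)) = σ²·(k+1)/(k·n₁).
So n₁ = (1 + 1/k)·((z_{α/2} + z_β)/d)² = 1.333 × (2.484/0.68)².
n₁ = 1.333 × 13.34 = 17.8.
Round up: n₁ = 18, giving n₂ = 3 × 18 = 54.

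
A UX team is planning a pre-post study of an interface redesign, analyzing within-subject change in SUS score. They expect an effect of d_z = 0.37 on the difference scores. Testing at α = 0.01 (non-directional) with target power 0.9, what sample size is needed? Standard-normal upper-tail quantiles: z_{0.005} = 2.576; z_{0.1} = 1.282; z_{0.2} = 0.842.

n = 109 pairs

For a paired (one-sample on differences) test: n = ((z_{α/2} + z_β) / d)².
z_{α/2} + z_β = 2.576 + 1.282 = 3.858.
n = (3.858 / 0.37)² = 10.427² = 108.72.
Round up.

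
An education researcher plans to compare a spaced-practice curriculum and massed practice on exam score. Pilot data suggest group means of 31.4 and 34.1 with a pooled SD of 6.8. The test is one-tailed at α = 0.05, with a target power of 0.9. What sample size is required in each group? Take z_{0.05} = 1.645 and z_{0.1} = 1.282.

Cohen's d = |M₁ − M₂| / SD_pooled = |31.4 − 34.1| / 6.8 = 2.7 / 6.8 = 0.397.
For two independent groups with equal n: n = 2·((z_{α} + z_β) / d)².
z_{α} + z_β = 1.645 + 1.282 = 2.927.
n = 2 × (2.927 / 0.397)² = 2 × 7.373² = 2 × 54.36 = 108.7.
Round up to the next whole participant.

n = 109 per group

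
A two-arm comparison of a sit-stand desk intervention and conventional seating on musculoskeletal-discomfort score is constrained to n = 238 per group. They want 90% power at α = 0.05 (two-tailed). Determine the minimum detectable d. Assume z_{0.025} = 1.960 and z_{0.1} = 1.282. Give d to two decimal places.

For two independent groups of n = 238 each: d_min = (z_{α/2} + z_β)·√(2/n).
z-sum = 1.960 + 1.282 = 3.242.
d_min = 3.242 × √(2/238) = 3.242 × 0.0917 = 0.297.

d_min ≈ 0.30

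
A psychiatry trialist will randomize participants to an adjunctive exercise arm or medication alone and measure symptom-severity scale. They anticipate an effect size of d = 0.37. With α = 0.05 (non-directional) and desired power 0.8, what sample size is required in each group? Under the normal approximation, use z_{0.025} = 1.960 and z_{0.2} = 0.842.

n = 115 per group

For two independent groups with equal n: n = 2·((z_{α/2} + z_β) / d)².
z_{α/2} + z_β = 1.960 + 0.842 = 2.802.
n = 2 × (2.802 / 0.37)² = 2 × 7.573² = 2 × 57.35 = 114.7.
Round up to the next whole participant.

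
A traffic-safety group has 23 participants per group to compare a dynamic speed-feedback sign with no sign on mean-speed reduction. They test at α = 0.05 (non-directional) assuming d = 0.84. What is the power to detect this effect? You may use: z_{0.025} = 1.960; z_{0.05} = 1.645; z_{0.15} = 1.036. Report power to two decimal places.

For two equal groups, power = Φ(d·√(n/2) − z_{α/2}).
d·√(n/2) = 0.84 × √(23/2) = 0.84 × 3.391 = 2.849.
z_β = 2.849 − 1.960 = 0.889.
Power = Φ(0.889) = 0.813.

power ≈ 0.81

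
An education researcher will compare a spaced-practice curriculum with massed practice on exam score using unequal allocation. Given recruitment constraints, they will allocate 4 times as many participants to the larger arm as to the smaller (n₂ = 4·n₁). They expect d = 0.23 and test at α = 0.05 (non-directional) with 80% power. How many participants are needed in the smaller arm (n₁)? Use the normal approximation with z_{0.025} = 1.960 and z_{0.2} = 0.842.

With allocation ratio k = n₂/n₁ = 4, Var(x̄₁−x̄₂) = σ²(1/n₁ + 1/(k·n₁)) = σ²·(k+1)/(k·n₁).
So n₁ = (1 + 1/k)·((z_{α/2} + z_β)/d)² = 1.250 × (2.802/0.23)².
n₁ = 1.250 × 148.42 = 185.5.
Round up: n₁ = 186, giving n₂ = 4 × 186 = 744.

n₁ = 186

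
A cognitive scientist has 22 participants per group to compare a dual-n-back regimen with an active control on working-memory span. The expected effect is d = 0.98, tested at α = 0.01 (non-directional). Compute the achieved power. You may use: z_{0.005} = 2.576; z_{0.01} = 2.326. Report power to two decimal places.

For two equal groups, power = Φ(d·√(n/2) − z_{α/2}).
d·√(n/2) = 0.98 × √(22/2) = 0.98 × 3.317 = 3.250.
z_β = 3.250 − 2.576 = 0.674.
Power = Φ(0.674) = 0.750.

power ≈ 0.75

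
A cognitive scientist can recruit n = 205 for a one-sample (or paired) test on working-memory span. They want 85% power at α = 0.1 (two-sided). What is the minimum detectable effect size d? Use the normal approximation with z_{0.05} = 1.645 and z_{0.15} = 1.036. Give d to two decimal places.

For a single sample (or paired design) of n = 205: d_min = (z_{α/2} + z_β)/√n.
z-sum = 1.645 + 1.036 = 2.681.
d_min = 2.681 / √205 = 2.681 / 14.318 = 0.187.

d_min ≈ 0.19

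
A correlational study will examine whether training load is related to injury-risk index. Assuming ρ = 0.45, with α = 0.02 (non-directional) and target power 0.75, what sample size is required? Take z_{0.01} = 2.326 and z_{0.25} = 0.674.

n = 42

Fisher's z: C = ½·ln((1+r)/(1−r)) = ½·ln(2.6364) = 0.4847.
n = ((z_{α/2} + z_β)/C)² + 3.
(2.326 + 0.674) / 0.4847 = 3.000 / 0.4847 = 6.189.
n = 6.189² + 3 = 38.31 + 3 = 41.3.
Round up.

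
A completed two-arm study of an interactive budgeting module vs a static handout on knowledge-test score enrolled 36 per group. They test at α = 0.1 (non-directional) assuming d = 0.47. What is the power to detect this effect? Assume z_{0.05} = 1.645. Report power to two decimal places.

For two equal groups, power = Φ(d·√(n/2) − z_{α/2}).
d·√(n/2) = 0.47 × √(36/2) = 0.47 × 4.243 = 1.994.
z_β = 1.994 − 1.645 = 0.349.
Power = Φ(0.349) = 0.636.

power ≈ 0.64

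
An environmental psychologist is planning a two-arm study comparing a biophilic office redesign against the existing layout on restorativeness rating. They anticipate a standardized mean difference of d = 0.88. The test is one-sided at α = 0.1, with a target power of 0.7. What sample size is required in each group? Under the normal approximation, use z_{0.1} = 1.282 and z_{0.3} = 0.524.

n = 9 per group

For two independent groups with equal n: n = 2·((z_{α} + z_β) / d)².
z_{α} + z_β = 1.282 + 0.524 = 1.806.
n = 2 × (1.806 / 0.88)² = 2 × 2.052² = 2 × 4.21 = 8.4.
Round up to the next whole participant.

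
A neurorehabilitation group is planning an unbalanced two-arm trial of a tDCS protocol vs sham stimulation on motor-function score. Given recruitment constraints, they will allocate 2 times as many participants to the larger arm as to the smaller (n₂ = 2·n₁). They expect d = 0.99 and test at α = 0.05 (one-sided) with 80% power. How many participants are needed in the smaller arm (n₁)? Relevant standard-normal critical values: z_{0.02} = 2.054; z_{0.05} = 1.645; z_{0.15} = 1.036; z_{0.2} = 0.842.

With allocation ratio k = n₂/n₁ = 2, Var(x̄₁−x̄₂) = σ²(1/n₁ + 1/(k·n₁)) = σ²·(k+1)/(k·n₁).
So n₁ = (1 + 1/k)·((z_{α} + z_β)/d)² = 1.500 × (2.487/0.99)².
n₁ = 1.500 × 6.31 = 9.5.
Round up: n₁ = 10, giving n₂ = 2 × 10 = 20.

n₁ = 10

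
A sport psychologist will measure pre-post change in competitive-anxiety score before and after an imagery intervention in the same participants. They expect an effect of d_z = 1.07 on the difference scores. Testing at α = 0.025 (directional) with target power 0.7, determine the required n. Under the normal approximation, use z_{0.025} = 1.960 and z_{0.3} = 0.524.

For a paired (one-sample on differences) test: n = ((z_{α} + z_β) / d)².
z_{α} + z_β = 1.960 + 0.524 = 2.484.
n = (2.484 / 1.07)² = 2.321² = 5.39.
Round up.

n = 6 pairs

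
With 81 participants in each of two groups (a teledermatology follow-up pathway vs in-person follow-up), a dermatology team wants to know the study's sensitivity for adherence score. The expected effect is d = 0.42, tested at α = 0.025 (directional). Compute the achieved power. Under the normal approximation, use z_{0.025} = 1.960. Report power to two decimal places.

power ≈ 0.76

For two equal groups, power = Φ(d·√(n/2) − z_{α}).
d·√(n/2) = 0.42 × √(81/2) = 0.42 × 6.364 = 2.673.
z_β = 2.673 − 1.960 = 0.713.
Power = Φ(0.713) = 0.762.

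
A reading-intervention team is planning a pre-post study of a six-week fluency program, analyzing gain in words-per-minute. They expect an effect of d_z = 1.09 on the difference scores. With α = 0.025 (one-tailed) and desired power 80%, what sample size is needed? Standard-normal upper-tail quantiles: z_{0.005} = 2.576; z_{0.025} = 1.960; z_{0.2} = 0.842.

n = 7 pairs

For a paired (one-sample on differences) test: n = ((z_{α} + z_β) / d)².
z_{α} + z_β = 1.960 + 0.842 = 2.802.
n = (2.802 / 1.09)² = 2.571² = 6.61.
Round up.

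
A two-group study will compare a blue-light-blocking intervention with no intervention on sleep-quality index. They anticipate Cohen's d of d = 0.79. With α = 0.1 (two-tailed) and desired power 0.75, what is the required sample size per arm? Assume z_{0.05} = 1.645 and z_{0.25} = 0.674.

n = 18 per group

For two independent groups with equal n: n = 2·((z_{α/2} + z_β) / d)².
z_{α/2} + z_β = 1.645 + 0.674 = 2.319.
n = 2 × (2.319 / 0.79)² = 2 × 2.935² = 2 × 8.62 = 17.2.
Round up to the next whole participant.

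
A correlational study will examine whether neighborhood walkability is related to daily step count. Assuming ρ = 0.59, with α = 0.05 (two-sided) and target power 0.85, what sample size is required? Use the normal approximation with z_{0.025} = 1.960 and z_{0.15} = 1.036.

n = 23

Fisher's z: C = ½·ln((1+r)/(1−r)) = ½·ln(3.8780) = 0.6777.
n = ((z_{α/2} + z_β)/C)² + 3.
(1.960 + 1.036) / 0.6777 = 2.996 / 0.6777 = 4.421.
n = 4.421² + 3 = 19.54 + 3 = 22.5.
Round up.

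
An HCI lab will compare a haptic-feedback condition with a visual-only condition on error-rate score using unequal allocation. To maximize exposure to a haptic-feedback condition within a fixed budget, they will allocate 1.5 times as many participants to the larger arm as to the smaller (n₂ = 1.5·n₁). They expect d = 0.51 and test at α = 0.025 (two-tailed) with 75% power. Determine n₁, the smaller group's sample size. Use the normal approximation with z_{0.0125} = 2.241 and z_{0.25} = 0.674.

With allocation ratio k = n₂/n₁ = 1.5, Var(x̄₁−x̄₂) = σ²(1/n₁ + 1/(k·n₁)) = σ²·(k+1)/(k·n₁).
So n₁ = (1 + 1/k)·((z_{α/2} + z_β)/d)² = 1.667 × (2.915/0.51)².
n₁ = 1.667 × 32.67 = 54.4.
Round up: n₁ = 55, giving n₂ = ⌈1.5 × 55⌉ = ⌈82.5⌉ = 83.

n₁ = 55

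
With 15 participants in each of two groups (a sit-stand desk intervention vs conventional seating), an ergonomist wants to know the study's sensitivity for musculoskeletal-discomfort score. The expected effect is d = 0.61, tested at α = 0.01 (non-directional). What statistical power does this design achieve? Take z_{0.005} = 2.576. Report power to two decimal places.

power ≈ 0.18

For two equal groups, power = Φ(d·√(n/2) − z_{α/2}).
d·√(n/2) = 0.61 × √(15/2) = 0.61 × 2.739 = 1.671.
z_β = 1.671 − 2.576 = -0.905.
Power = Φ(-0.905) = 0.183.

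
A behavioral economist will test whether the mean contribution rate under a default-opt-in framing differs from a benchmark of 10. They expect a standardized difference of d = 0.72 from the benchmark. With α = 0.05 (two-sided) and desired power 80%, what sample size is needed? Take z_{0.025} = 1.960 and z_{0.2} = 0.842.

n = 16

For a one-sample test: n = ((z_{α/2} + z_β) / d)².
z_{α/2} + z_β = 1.960 + 0.842 = 2.802.
n = (2.802 / 0.72)² = 3.892² = 15.15.
Round up.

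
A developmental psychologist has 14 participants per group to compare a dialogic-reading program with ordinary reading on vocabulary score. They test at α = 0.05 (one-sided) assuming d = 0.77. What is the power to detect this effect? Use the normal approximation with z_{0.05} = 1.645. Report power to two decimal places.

For two equal groups, power = Φ(d·√(n/2) − z_{α}).
d·√(n/2) = 0.77 × √(14/2) = 0.77 × 2.646 = 2.037.
z_β = 2.037 − 1.645 = 0.392.
Power = Φ(0.392) = 0.653.

power ≈ 0.65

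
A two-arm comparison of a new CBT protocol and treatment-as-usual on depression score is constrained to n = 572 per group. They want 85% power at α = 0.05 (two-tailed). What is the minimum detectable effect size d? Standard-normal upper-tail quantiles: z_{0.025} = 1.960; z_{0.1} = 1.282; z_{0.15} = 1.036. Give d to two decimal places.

For two independent groups of n = 572 each: d_min = (z_{α/2} + z_β)·√(2/n).
z-sum = 1.960 + 1.036 = 2.996.
d_min = 2.996 × √(2/572) = 2.996 × 0.0591 = 0.177.

d_min ≈ 0.18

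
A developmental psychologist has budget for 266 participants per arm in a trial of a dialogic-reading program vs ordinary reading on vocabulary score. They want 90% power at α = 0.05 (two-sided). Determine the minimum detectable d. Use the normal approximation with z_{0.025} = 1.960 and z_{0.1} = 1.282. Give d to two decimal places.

For two independent groups of n = 266 each: d_min = (z_{α/2} + z_β)·√(2/n).
z-sum = 1.960 + 1.282 = 3.242.
d_min = 3.242 × √(2/266) = 3.242 × 0.0867 = 0.281.

d_min ≈ 0.28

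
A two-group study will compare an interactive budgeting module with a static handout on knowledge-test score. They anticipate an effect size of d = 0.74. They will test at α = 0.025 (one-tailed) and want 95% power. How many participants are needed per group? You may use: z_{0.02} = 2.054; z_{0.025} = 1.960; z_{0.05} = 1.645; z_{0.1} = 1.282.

For two independent groups with equal n: n = 2·((z_{α} + z_β) / d)².
z_{α} + z_β = 1.960 + 1.645 = 3.605.
n = 2 × (3.605 / 0.74)² = 2 × 4.872² = 2 × 23.73 = 47.5.
Round up to the next whole participant.

n = 48 per group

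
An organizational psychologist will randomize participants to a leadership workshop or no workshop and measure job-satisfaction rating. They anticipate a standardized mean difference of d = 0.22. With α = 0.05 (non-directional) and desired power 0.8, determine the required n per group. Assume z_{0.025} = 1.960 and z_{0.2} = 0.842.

n = 325 per group

For two independent groups with equal n: n = 2·((z_{α/2} + z_β) / d)².
z_{α/2} + z_β = 1.960 + 0.842 = 2.802.
n = 2 × (2.802 / 0.22)² = 2 × 12.736² = 2 × 162.21 = 324.4.
Round up to the next whole participant.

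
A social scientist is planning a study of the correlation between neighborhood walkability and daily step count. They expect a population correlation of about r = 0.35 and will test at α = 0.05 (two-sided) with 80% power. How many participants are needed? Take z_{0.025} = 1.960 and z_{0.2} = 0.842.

n = 62

Fisher's z: C = ½·ln((1+r)/(1−r)) = ½·ln(2.0769) = 0.3654.
n = ((z_{α/2} + z_β)/C)² + 3.
(1.960 + 0.842) / 0.3654 = 2.802 / 0.3654 = 7.668.
n = 7.668² + 3 = 58.80 + 3 = 61.8.
Round up.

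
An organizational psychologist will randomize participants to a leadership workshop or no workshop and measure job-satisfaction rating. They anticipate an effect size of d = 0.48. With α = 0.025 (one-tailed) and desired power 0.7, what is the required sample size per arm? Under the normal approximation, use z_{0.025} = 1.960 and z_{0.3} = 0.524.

n = 54 per group

For two independent groups with equal n: n = 2·((z_{α} + z_β) / d)².
z_{α} + z_β = 1.960 + 0.524 = 2.484.
n = 2 × (2.484 / 0.48)² = 2 × 5.175² = 2 × 26.78 = 53.6.
Round up to the next whole participant.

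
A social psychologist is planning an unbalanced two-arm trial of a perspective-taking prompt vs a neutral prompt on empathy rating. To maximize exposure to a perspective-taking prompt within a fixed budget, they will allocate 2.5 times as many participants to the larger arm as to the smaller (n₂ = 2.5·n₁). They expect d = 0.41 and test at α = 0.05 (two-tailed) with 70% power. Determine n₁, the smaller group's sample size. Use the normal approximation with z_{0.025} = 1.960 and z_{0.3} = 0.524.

n₁ = 52

With allocation ratio k = n₂/n₁ = 2.5, Var(x̄₁−x̄₂) = σ²(1/n₁ + 1/(k·n₁)) = σ²·(k+1)/(k·n₁).
So n₁ = (1 + 1/k)·((z_{α/2} + z_β)/d)² = 1.400 × (2.484/0.41)².
n₁ = 1.400 × 36.71 = 51.4.
Round up: n₁ = 52, giving n₂ = 2.5 × 52 = 130.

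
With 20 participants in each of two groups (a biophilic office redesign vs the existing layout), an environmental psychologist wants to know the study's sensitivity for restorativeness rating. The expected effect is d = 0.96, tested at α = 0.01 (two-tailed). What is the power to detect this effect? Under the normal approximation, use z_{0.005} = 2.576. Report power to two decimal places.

For two equal groups, power = Φ(d·√(n/2) − z_{α/2}).
d·√(n/2) = 0.96 × √(20/2) = 0.96 × 3.162 = 3.036.
z_β = 3.036 − 2.576 = 0.460.
Power = Φ(0.460) = 0.677.

power ≈ 0.68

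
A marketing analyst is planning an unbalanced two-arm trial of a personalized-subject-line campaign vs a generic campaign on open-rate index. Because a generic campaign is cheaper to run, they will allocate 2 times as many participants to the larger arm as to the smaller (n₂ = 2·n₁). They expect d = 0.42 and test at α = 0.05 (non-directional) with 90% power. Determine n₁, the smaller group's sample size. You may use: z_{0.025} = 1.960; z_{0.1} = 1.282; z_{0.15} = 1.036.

n₁ = 90

With allocation ratio k = n₂/n₁ = 2, Var(x̄₁−x̄₂) = σ²(1/n₁ + 1/(k·n₁)) = σ²·(k+1)/(k·n₁).
So n₁ = (1 + 1/k)·((z_{α/2} + z_β)/d)² = 1.500 × (3.242/0.42)².
n₁ = 1.500 × 59.58 = 89.4.
Round up: n₁ = 90, giving n₂ = 2 × 90 = 180.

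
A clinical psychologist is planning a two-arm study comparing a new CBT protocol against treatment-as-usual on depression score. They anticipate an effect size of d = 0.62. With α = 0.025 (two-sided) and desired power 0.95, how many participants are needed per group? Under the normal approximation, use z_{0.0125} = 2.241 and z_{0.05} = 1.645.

n = 79 per group

For two independent groups with equal n: n = 2·((z_{α/2} + z_β) / d)².
z_{α/2} + z_β = 2.241 + 1.645 = 3.886.
n = 2 × (3.886 / 0.62)² = 2 × 6.268² = 2 × 39.28 = 78.6.
Round up to the next whole participant.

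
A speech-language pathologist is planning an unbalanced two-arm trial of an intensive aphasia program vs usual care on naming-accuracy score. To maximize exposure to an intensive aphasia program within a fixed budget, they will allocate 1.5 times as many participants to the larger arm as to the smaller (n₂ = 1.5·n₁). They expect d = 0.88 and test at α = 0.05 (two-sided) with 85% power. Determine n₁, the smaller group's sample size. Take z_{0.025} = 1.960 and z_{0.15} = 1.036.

With allocation ratio k = n₂/n₁ = 1.5, Var(x̄₁−x̄₂) = σ²(1/n₁ + 1/(k·n₁)) = σ²·(k+1)/(k·n₁).
So n₁ = (1 + 1/k)·((z_{α/2} + z_β)/d)² = 1.667 × (2.996/0.88)².
n₁ = 1.667 × 11.59 = 19.3.
Round up: n₁ = 20, giving n₂ = 1.5 × 20 = 30.

n₁ = 20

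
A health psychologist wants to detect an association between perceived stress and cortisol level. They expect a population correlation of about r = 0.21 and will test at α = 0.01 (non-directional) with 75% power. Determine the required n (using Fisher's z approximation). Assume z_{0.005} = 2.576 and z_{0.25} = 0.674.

n = 236

Fisher's z: C = ½·ln((1+r)/(1−r)) = ½·ln(1.5316) = 0.2132.
n = ((z_{α/2} + z_β)/C)² + 3.
(2.576 + 0.674) / 0.2132 = 3.250 / 0.2132 = 15.244.
n = 15.244² + 3 = 232.38 + 3 = 235.4.
Round up.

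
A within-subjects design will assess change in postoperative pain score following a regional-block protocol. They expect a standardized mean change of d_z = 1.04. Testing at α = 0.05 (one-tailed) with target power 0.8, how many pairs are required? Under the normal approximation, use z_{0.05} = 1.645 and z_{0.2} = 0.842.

n = 6 pairs

For a paired (one-sample on differences) test: n = ((z_{α} + z_β) / d)².
z_{α} + z_β = 1.645 + 0.842 = 2.487.
n = (2.487 / 1.04)² = 2.391² = 5.72.
Round up.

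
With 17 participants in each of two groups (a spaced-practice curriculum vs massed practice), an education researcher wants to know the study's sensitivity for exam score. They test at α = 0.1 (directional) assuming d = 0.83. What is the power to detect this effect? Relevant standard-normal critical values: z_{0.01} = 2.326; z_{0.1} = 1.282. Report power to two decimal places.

power ≈ 0.87

For two equal groups, power = Φ(d·√(n/2) − z_{α}).
d·√(n/2) = 0.83 × √(17/2) = 0.83 × 2.915 = 2.420.
z_β = 2.420 − 1.282 = 1.138.
Power = Φ(1.138) = 0.872.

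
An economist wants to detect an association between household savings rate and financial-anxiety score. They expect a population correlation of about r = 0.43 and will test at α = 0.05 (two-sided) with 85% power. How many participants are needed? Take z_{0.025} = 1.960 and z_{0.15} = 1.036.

n = 46

Fisher's z: C = ½·ln((1+r)/(1−r)) = ½·ln(2.5088) = 0.4599.
n = ((z_{α/2} + z_β)/C)² + 3.
(1.960 + 1.036) / 0.4599 = 2.996 / 0.4599 = 6.514.
n = 6.514² + 3 = 42.44 + 3 = 45.4.
Round up.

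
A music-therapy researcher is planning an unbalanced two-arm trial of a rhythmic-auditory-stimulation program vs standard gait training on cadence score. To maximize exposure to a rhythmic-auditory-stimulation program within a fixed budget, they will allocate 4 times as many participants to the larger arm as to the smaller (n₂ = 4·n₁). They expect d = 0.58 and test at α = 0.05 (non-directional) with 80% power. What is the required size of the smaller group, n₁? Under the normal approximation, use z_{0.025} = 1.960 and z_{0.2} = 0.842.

n₁ = 30

With allocation ratio k = n₂/n₁ = 4, Var(x̄₁−x̄₂) = σ²(1/n₁ + 1/(k·n₁)) = σ²·(k+1)/(k·n₁).
So n₁ = (1 + 1/k)·((z_{α/2} + z_β)/d)² = 1.250 × (2.802/0.58)².
n₁ = 1.250 × 23.34 = 29.2.
Round up: n₁ = 30, giving n₂ = 4 × 30 = 120.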